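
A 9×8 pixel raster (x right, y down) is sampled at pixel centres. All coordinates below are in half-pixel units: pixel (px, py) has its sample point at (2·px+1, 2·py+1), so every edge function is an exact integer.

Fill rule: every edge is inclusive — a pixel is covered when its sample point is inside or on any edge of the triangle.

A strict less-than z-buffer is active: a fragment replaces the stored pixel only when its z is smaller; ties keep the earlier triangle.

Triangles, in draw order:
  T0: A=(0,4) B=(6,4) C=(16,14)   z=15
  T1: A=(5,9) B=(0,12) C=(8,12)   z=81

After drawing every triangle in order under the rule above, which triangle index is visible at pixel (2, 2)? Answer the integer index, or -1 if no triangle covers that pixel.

T0:
  2·area = 60
  edge (0, 4)→(6, 4): d=(6,0) inclusive
  edge (6, 4)→(16, 14): d=(10,10) inclusive
  edge (16, 14)→(0, 4): d=(-16,-10) inclusive
    (1,0)@(3, 1): e=[-18,0,78] → ·  [on edge]
    (2,1)@(5, 3): e=[-6,0,66] → ·  [on edge]
    (1,2)@(3, 5): e=[6,40,14] → █
    (2,2)@(5, 5): e=[6,20,34] → █
    (3,2)@(7, 5): e=[6,0,54] → █  [on edge]
    (4,2)@(9, 5): e=[6,-20,74] → ·
    (1,3)@(3, 7): e=[18,60,-18] → ·
    (2,3)@(5, 7): e=[18,40,2] → █
    (4,3)@(9, 7): e=[18,0,42] → █  [on edge]
    (5,3)@(11, 7): e=[18,-20,62] → ·
    (2,4)@(5, 9): e=[30,60,-30] → ·
    (3,4)@(7, 9): e=[30,40,-10] → ·
    (5,4)@(11, 9): e=[30,0,30] → █  [on edge]
    (6,5)@(13, 11): e=[42,0,18] → █  [on edge]
    (7,6)@(15, 13): e=[54,0,6] → █  [on edge]
    (8,7)@(17, 15): e=[66,0,-6] → ·  [on edge]
  covered (10 px):
    · · · · · · · · ·
    · · · · · · · · ·
    · █ █ █ · · · · ·
    · · █ █ █ · · · ·
    · · · · █ █ · · ·
    · · · · · · █ · ·
    · · · · · · · █ ·
    · · · · · · · · ·
T1:
  2·area = 24  (B↔C swapped to make it positive)
  edge (5, 9)→(8, 12): d=(3,3) inclusive
  edge (8, 12)→(0, 12): d=(-8,0) inclusive
  edge (0, 12)→(5, 9): d=(5,-3) inclusive
    (7,1)@(15, 3): e=[-48,72,0] → ·  [on edge]
    (0,2)@(1, 5): e=[0,56,-32] → ·  [on edge]
    (1,3)@(3, 7): e=[0,40,-16] → ·  [on edge]
    (2,4)@(5, 9): e=[0,24,0] → █  [on edge]
    (3,4)@(7, 9): e=[-6,24,6] → ·
    (1,5)@(3, 11): e=[12,8,4] → █
    (3,5)@(7, 11): e=[0,8,16] → █  [on edge]
    (4,5)@(9, 11): e=[-6,8,22] → ·
    (1,6)@(3, 13): e=[18,-8,14] → ·
    (2,6)@(5, 13): e=[12,-8,20] → ·
    (3,6)@(7, 13): e=[6,-8,26] → ·
    (4,6)@(9, 13): e=[0,-8,32] → ·  [on edge]
    (5,7)@(11, 15): e=[0,-24,48] → ·  [on edge]
  covered (4 px):
    · · · · · · · · ·
    · · · · · · · · ·
    · · · · · · · · ·
    · · · · · · · · ·
    · · █ · · · · · ·
    · █ █ █ · · · · ·
    · · · · · · · · ·
    · · · · · · · · ·

Z-buffer (winner per pixel, '.' = empty):
  . . . . . . . . .
  . . . . . . . . .
  . 0 0 0 . . . . .
  . . 0 0 0 . . . .
  . . 1 . 0 0 . . .
  . 1 1 1 . . 0 . .
  . . . . . . . 0 .
  . . . . . . . . .

Result: 0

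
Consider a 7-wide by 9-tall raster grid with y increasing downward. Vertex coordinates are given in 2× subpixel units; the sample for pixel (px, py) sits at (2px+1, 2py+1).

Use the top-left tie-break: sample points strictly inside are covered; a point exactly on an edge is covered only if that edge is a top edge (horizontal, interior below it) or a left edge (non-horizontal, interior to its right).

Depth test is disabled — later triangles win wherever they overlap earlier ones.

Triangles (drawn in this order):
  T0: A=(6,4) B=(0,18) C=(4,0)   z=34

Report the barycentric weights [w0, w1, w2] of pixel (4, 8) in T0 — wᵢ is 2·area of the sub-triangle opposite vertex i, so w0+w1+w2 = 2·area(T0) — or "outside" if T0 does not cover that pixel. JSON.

T0:
  2·area = 52
  edge (6, 4)→(0, 18): d=(-6,14) right/bottom  bias=-1
  edge (0, 18)→(4, 0): d=(4,-18) top-left  bias=+0
  edge (4, 0)→(6, 4): d=(2,4) right/bottom  bias=-1
    (2,1)@(5, 3): e=[20,30,2] → #
    (3,1)@(7, 3): e=[-8,66,-6] → ·
    (1,2)@(3, 5): e=[36,2,14] → #
    (3,2)@(7, 5): e=[-20,74,-2] → ·
    (1,3)@(3, 7): e=[24,10,18] → #
    (2,3)@(5, 7): e=[-4,46,10] → ·
    (1,4)@(3, 9): e=[12,18,22] → #
    (2,4)@(5, 9): e=[-16,54,14] → ·
    (1,5)@(3, 11): e=[0,26,26] → ·  [on edge]
    (0,7)@(1, 15): e=[4,6,42] → #
    (1,7)@(3, 15): e=[-24,42,34] → ·
    (0,8)@(1, 17): e=[-8,14,46] → ·
  covered (6 px):
    · · · · · · ·
    · · # · · · ·
    · # # · · · ·
    · # · · · · ·
    · # · · · · ·
    · · · · · · ·
    · · · · · · ·
    # · · · · · ·
    · · · · · · ·

Result: "outside"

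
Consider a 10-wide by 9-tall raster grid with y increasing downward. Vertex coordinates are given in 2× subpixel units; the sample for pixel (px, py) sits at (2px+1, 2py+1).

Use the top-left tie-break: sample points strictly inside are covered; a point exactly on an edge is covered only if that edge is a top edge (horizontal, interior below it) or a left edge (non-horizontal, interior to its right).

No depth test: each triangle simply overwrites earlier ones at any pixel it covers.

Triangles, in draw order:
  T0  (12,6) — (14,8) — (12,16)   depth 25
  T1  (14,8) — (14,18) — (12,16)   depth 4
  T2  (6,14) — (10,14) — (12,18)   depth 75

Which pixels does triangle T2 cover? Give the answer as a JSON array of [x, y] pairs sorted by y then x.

T0:
  2·area = 20
  edge (12, 6)→(14, 8): d=(2,2) right/bottom  bias=-1
  edge (14, 8)→(12, 16): d=(-2,8) right/bottom  bias=-1
  edge (12, 16)→(12, 6): d=(0,-10) top-left  bias=+0
    (3,0)@(7, 1): e=[0,70,-50] → ·  [on edge]
    (4,1)@(9, 3): e=[0,50,-30] → ·  [on edge]
    (5,2)@(11, 5): e=[0,30,-10] → ·  [on edge]
    (6,3)@(13, 7): e=[0,10,10] → ·  [on edge]
    (6,4)@(13, 9): e=[4,6,10] → █
    (7,4)@(15, 9): e=[0,-10,30] → ·  [on edge]
    (6,5)@(13, 11): e=[8,2,10] → █
    (7,5)@(15, 11): e=[4,-14,30] → ·
    (8,5)@(17, 11): e=[0,-30,50] → ·  [on edge]
    (6,6)@(13, 13): e=[12,-2,10] → ·
    (9,6)@(19, 13): e=[0,-50,70] → ·  [on edge]
  covered (2 px):
    · · · · · · · · · ·
    · · · · · · · · · ·
    · · · · · · · · · ·
    · · · · · · · · · ·
    · · · · · · █ · · ·
    · · · · · · █ · · ·
    · · · · · · · · · ·
    · · · · · · · · · ·
    · · · · · · · · · ·
T1:
  2·area = 20
  edge (14, 8)→(14, 18): d=(0,10) right/bottom  bias=-1
  edge (14, 18)→(12, 16): d=(-2,-2) top-left  bias=+0
  edge (12, 16)→(14, 8): d=(2,-8) top-left  bias=+0
    (0,2)@(1, 5): e=[130,0,-110] → ·  [on edge]
    (1,3)@(3, 7): e=[110,0,-90] → ·  [on edge]
    (2,4)@(5, 9): e=[90,0,-70] → ·  [on edge]
    (3,5)@(7, 11): e=[70,0,-50] → ·  [on edge]
    (4,6)@(9, 13): e=[50,0,-30] → ·  [on edge]
    (6,6)@(13, 13): e=[10,8,2] → █
    (7,6)@(15, 13): e=[-10,12,18] → ·
    (5,7)@(11, 15): e=[30,0,-10] → ·  [on edge]
    (6,7)@(13, 15): e=[10,4,6] → █
    (7,7)@(15, 15): e=[-10,8,22] → ·
    (6,8)@(13, 17): e=[10,0,10] → █  [on edge]
    (7,8)@(15, 17): e=[-10,4,26] → ·
  covered (3 px):
    · · · · · · · · · ·
    · · · · · · · · · ·
    · · · · · · · · · ·
    · · · · · · · · · ·
    · · · · · · · · · ·
    · · · · · · · · · ·
    · · · · · · █ · · ·
    · · · · · · █ · · ·
    · · · · · · █ · · ·
T2:
  2·area = 16
  edge (6, 14)→(10, 14): d=(4,0) top-left  bias=+0
  edge (10, 14)→(12, 18): d=(2,4) right/bottom  bias=-1
  edge (12, 18)→(6, 14): d=(-6,-4) top-left  bias=+0
    (4,7)@(9, 15): e=[4,6,6] → █
    (5,7)@(11, 15): e=[4,-2,14] → ·
    (4,8)@(9, 17): e=[12,10,-6] → ·
    (5,8)@(11, 17): e=[12,2,2] → █
    (6,8)@(13, 17): e=[12,-6,10] → ·
  covered (2 px):
    · · · · · · · · · ·
    · · · · · · · · · ·
    · · · · · · · · · ·
    · · · · · · · · · ·
    · · · · · · · · · ·
    · · · · · · · · · ·
    · · · · · · · · · ·
    · · · · █ · · · · ·
    · · · · · █ · · · ·

Answer: [[4,7],[5,8]]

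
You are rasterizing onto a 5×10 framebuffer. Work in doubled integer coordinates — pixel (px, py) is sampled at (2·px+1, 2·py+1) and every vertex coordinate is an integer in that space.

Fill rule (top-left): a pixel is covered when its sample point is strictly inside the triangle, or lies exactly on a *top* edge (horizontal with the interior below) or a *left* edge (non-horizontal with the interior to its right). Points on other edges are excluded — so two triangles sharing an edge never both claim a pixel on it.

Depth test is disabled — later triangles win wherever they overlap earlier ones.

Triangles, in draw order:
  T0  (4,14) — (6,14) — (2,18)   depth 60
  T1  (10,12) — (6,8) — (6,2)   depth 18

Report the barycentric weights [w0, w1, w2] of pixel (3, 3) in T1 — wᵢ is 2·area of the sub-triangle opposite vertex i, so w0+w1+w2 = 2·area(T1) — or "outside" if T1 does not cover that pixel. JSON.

T0:
  2·area = 8
  edge (4, 14)→(6, 14): d=(2,0) top-left  bias=+0
  edge (6, 14)→(2, 18): d=(-4,4) right/bottom  bias=-1
  edge (2, 18)→(4, 14): d=(2,-4) top-left  bias=+0
    (4,5)@(9, 11): e=[-6,0,14] → ·  [on edge]
    (3,6)@(7, 13): e=[-2,0,10] → ·  [on edge]
    (2,7)@(5, 15): e=[2,0,6] → ·  [on edge]
    (1,8)@(3, 17): e=[6,0,2] → ·  [on edge]
    (0,9)@(1, 19): e=[10,0,-2] → ·  [on edge]
  covered (0 px):
    · · · · ·
    · · · · ·
    · · · · ·
    · · · · ·
    · · · · ·
    · · · · ·
    · · · · ·
    · · · · ·
    · · · · ·
    · · · · ·
T1:
  2·area = 24
  edge (10, 12)→(6, 8): d=(-4,-4) top-left  bias=+0
  edge (6, 8)→(6, 2): d=(0,-6) top-left  bias=+0
  edge (6, 2)→(10, 12): d=(4,10) right/bottom  bias=-1
    (0,1)@(1, 3): e=[0,-30,54] → ·  [on edge]
    (1,2)@(3, 5): e=[0,-18,42] → ·  [on edge]
    (3,2)@(7, 5): e=[16,6,2] → #
    (4,2)@(9, 5): e=[24,18,-18] → ·
    (2,3)@(5, 7): e=[0,-6,30] → ·  [on edge]
    (3,3)@(7, 7): e=[8,6,10] → #
    (4,3)@(9, 7): e=[16,18,-10] → ·
    (3,4)@(7, 9): e=[0,6,18] → #  [on edge]
    (4,4)@(9, 9): e=[8,18,-2] → ·
    (3,5)@(7, 11): e=[-8,6,26] → ·
    (4,5)@(9, 11): e=[0,18,6] → #  [on edge]
    (4,6)@(9, 13): e=[-8,18,14] → ·
  covered (4 px):
    · · · · ·
    · · · · ·
    · · · # ·
    · · · # ·
    · · · # ·
    · · · · #
    · · · · ·
    · · · · ·
    · · · · ·
    · · · · ·

Result: [6,10,8]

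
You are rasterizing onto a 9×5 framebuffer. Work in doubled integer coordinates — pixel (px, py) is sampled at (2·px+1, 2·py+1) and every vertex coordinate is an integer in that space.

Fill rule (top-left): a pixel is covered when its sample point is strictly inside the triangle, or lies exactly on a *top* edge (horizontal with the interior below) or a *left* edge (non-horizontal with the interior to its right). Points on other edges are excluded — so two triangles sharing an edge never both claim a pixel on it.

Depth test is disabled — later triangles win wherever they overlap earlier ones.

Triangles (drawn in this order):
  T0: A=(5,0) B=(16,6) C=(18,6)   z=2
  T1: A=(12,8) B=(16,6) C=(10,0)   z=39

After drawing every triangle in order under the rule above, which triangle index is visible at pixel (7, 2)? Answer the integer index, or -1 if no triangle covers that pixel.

T0:
  2·area = 12  (B↔C swapped to make it positive)
  edge (5, 0)→(18, 6): d=(13,6) right/bottom  bias=-1
  edge (18, 6)→(16, 6): d=(-2,0) right/bottom  bias=-1
  edge (16, 6)→(5, 0): d=(-11,-6) top-left  bias=+0
    (3,0)@(7, 1): e=[1,10,1] → #
    (4,0)@(9, 1): e=[-11,10,13] → ·
    (3,1)@(7, 3): e=[27,6,-21] → ·
    (5,1)@(11, 3): e=[3,6,3] → #
    (6,1)@(13, 3): e=[-9,6,15] → ·
    (5,2)@(11, 5): e=[29,2,-19] → ·
    (7,2)@(15, 5): e=[5,2,5] → #
    (8,2)@(17, 5): e=[-7,2,17] → ·
    (7,3)@(15, 7): e=[31,-2,-17] → ·
  covered (3 px):
    · · · # · · · · ·
    · · · · · # · · ·
    · · · · · · · # ·
    · · · · · · · · ·
    · · · · · · · · ·
T1:
  2·area = 36  (B↔C swapped to make it positive)
  edge (12, 8)→(10, 0): d=(-2,-8) top-left  bias=+0
  edge (10, 0)→(16, 6): d=(6,6) right/bottom  bias=-1
  edge (16, 6)→(12, 8): d=(-4,2) right/bottom  bias=-1
    (5,0)@(11, 1): e=[6,0,30] → ·  [on edge]
    (5,1)@(11, 3): e=[2,12,22] → #
    (6,1)@(13, 3): e=[18,0,18] → ·  [on edge]
    (5,2)@(11, 5): e=[-2,24,14] → ·
    (6,2)@(13, 5): e=[14,12,10] → #
    (7,2)@(15, 5): e=[30,0,6] → ·  [on edge]
    (6,3)@(13, 7): e=[10,24,2] → #
    (7,3)@(15, 7): e=[26,12,-2] → ·
    (8,3)@(17, 7): e=[42,0,-6] → ·  [on edge]
    (6,4)@(13, 9): e=[6,36,-6] → ·
  covered (3 px):
    · · · · · · · · ·
    · · · · · # · · ·
    · · · · · · # · ·
    · · · · · · # · ·
    · · · · · · · · ·

Z-buffer (winner per pixel, '.' = empty):
  . . . 0 . . . . .
  . . . . . 1 . . .
  . . . . . . 1 0 .
  . . . . . . 1 . .
  . . . . . . . . .

Final: 0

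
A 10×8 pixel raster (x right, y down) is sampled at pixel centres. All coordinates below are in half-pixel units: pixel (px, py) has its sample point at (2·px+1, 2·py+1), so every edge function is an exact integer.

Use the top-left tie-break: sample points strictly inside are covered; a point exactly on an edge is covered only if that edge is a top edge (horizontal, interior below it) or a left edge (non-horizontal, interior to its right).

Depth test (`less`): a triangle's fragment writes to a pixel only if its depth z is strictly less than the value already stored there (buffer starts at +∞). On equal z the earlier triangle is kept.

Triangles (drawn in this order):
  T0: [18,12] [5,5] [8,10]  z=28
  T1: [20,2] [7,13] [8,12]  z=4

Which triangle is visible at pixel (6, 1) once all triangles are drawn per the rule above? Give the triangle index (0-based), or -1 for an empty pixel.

T0:
  2·area = 44  (B↔C swapped to make it positive)
  edge (18, 12)→(8, 10): d=(-10,-2) top-left  bias=+0
  edge (8, 10)→(5, 5): d=(-3,-5) top-left  bias=+0
  edge (5, 5)→(18, 12): d=(13,7) right/bottom  bias=-1
    (2,2)@(5, 5): e=[44,0,0] → .  [on edge]
    (3,3)@(7, 7): e=[28,4,12] → X
    (4,3)@(9, 7): e=[32,14,-2] → .
    (1,4)@(3, 9): e=[0,-22,66] → .  [on edge]
    (3,4)@(7, 9): e=[8,-2,38] → .
    (4,4)@(9, 9): e=[12,8,24] → X
    (5,4)@(11, 9): e=[16,18,10] → X
    (6,4)@(13, 9): e=[20,28,-4] → .
    (4,5)@(9, 11): e=[-8,2,50] → .
    (5,5)@(11, 11): e=[-4,12,36] → .
    (6,5)@(13, 11): e=[0,22,22] → X  [on edge]
    (7,5)@(15, 11): e=[4,32,8] → X
    (5,7)@(11, 15): e=[-44,0,88] → .  [on edge]
  covered (5 px):
    . . . . . . . . . .
    . . . . . . . . . .
    . . . . . . . . . .
    . . . X . . . . . .
    . . . . X X . . . .
    . . . . . . X X . .
    . . . . . . . . . .
    . . . . . . . . . .
T1:
  2·area = 2
  edge (20, 2)→(7, 13): d=(-13,11) right/bottom  bias=-1
  edge (7, 13)→(8, 12): d=(1,-1) top-left  bias=+0
  edge (8, 12)→(20, 2): d=(12,-10) top-left  bias=+0
    (9,0)@(19, 1): e=[24,0,-22] → .  [on edge]
    (8,1)@(17, 3): e=[20,0,-18] → .  [on edge]
    (7,2)@(15, 5): e=[16,0,-14] → .  [on edge]
    (6,3)@(13, 7): e=[12,0,-10] → .  [on edge]
    (5,4)@(11, 9): e=[8,0,-6] → .  [on edge]
    (4,5)@(9, 11): e=[4,0,-2] → .  [on edge]
    (3,6)@(7, 13): e=[0,0,2] → .  [on edge]
    (2,7)@(5, 15): e=[-4,0,6] → .  [on edge]
  covered (0 px):
    . . . . . . . . . .
    . . . . . . . . . .
    . . . . . . . . . .
    . . . . . . . . . .
    . . . . . . . . . .
    . . . . . . . . . .
    . . . . . . . . . .
    . . . . . . . . . .

Z-buffer (winner per pixel, '.' = empty):
  . . . . . . . . . .
  . . . . . . . . . .
  . . . . . . . . . .
  . . . 0 . . . . . .
  . . . . 0 0 . . . .
  . . . . . . 0 0 . .
  . . . . . . . . . .
  . . . . . . . . . .

Answer: -1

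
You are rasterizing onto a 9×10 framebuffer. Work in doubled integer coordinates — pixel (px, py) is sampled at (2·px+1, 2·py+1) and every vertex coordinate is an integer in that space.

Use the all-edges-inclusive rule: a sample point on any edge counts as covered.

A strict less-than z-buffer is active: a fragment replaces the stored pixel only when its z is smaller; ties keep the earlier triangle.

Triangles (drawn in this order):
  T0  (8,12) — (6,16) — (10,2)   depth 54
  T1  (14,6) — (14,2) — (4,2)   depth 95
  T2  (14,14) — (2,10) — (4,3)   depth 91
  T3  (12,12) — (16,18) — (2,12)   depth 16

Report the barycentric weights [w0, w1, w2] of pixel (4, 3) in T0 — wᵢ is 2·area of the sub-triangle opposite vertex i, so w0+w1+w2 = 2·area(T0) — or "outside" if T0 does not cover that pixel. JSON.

T0:
  2·area = 12
  edge (8, 12)→(6, 16): d=(-2,4) inclusive
  edge (6, 16)→(10, 2): d=(4,-14) inclusive
  edge (10, 2)→(8, 12): d=(-2,10) inclusive
    (4,3)@(9, 7): e=[6,6,0] → #  [on edge]
    (5,3)@(11, 7): e=[-2,34,-20] → ·
    (4,4)@(9, 9): e=[2,14,-4] → ·
    (3,6)@(7, 13): e=[2,2,8] → #
    (4,6)@(9, 13): e=[-6,30,-12] → ·
    (3,7)@(7, 15): e=[-2,10,4] → ·
    (3,8)@(7, 17): e=[-6,18,0] → ·  [on edge]
  covered (2 px):
    · · · · · · · · ·
    · · · · · · · · ·
    · · · · · · · · ·
    · · · · # · · · ·
    · · · · · · · · ·
    · · · · · · · · ·
    · · · # · · · · ·
    · · · · · · · · ·
    · · · · · · · · ·
    · · · · · · · · ·
T1:
  2·area = 40  (B↔C swapped to make it positive)
  edge (14, 6)→(4, 2): d=(-10,-4) inclusive
  edge (4, 2)→(14, 2): d=(10,0) inclusive
  edge (14, 2)→(14, 6): d=(0,4) inclusive
    (3,1)@(7, 3): e=[2,10,28] → #
    (4,1)@(9, 3): e=[10,10,20] → #
    (5,1)@(11, 3): e=[18,10,12] → #
    (6,1)@(13, 3): e=[26,10,4] → #
    (7,1)@(15, 3): e=[34,10,-4] → ·
    (3,2)@(7, 5): e=[-18,30,28] → ·
    (4,2)@(9, 5): e=[-10,30,20] → ·
    (5,2)@(11, 5): e=[-2,30,12] → ·
    (6,2)@(13, 5): e=[6,30,4] → #
    (7,2)@(15, 5): e=[14,30,-4] → ·
    (6,3)@(13, 7): e=[-14,50,4] → ·
  covered (5 px):
    · · · · · · · · ·
    · · · # # # # · ·
    · · · · · · # · ·
    · · · · · · · · ·
    · · · · · · · · ·
    · · · · · · · · ·
    · · · · · · · · ·
    · · · · · · · · ·
    · · · · · · · · ·
    · · · · · · · · ·
T2:
  2·area = 92
  edge (14, 14)→(2, 10): d=(-12,-4) inclusive
  edge (2, 10)→(4, 3): d=(2,-7) inclusive
  edge (4, 3)→(14, 14): d=(10,11) inclusive
    (2,2)@(5, 5): e=[72,11,9] → #
    (3,2)@(7, 5): e=[80,25,-13] → ·
    (1,3)@(3, 7): e=[40,1,51] → #
    (3,3)@(7, 7): e=[56,29,7] → #
    (4,3)@(9, 7): e=[64,43,-15] → ·
    (1,4)@(3, 9): e=[16,5,71] → #
    (4,4)@(9, 9): e=[40,47,5] → #
    (5,4)@(11, 9): e=[48,61,-17] → ·
    (1,5)@(3, 11): e=[-8,9,91] → ·
    (2,5)@(5, 11): e=[0,23,69] → #  [on edge]
    (5,5)@(11, 11): e=[24,65,3] → #
    (6,5)@(13, 11): e=[32,79,-19] → ·
    (5,6)@(11, 13): e=[0,69,23] → #  [on edge]
    (8,7)@(17, 15): e=[0,115,-23] → ·  [on edge]
  covered (14 px):
    · · · · · · · · ·
    · · · · · · · · ·
    · · # · · · · · ·
    · # # # · · · · ·
    · # # # # · · · ·
    · · # # # # · · ·
    · · · · · # # · ·
    · · · · · · · · ·
    · · · · · · · · ·
    · · · · · · · · ·
T3:
  2·area = 60
  edge (12, 12)→(16, 18): d=(4,6) inclusive
  edge (16, 18)→(2, 12): d=(-14,-6) inclusive
  edge (2, 12)→(12, 12): d=(10,0) inclusive
    (2,6)@(5, 13): e=[46,4,10] → #
    (3,6)@(7, 13): e=[34,16,10] → #
    (4,6)@(9, 13): e=[22,28,10] → #
    (5,6)@(11, 13): e=[10,40,10] → #
    (6,6)@(13, 13): e=[-2,52,10] → ·
    (2,7)@(5, 15): e=[54,-24,30] → ·
    (3,7)@(7, 15): e=[42,-12,30] → ·
    (4,7)@(9, 15): e=[30,0,30] → #  [on edge]
    (6,7)@(13, 15): e=[6,24,30] → #
    (7,7)@(15, 15): e=[-6,36,30] → ·
    (4,8)@(9, 17): e=[38,-28,50] → ·
    (5,8)@(11, 17): e=[26,-16,50] → ·
  covered (8 px):
    · · · · · · · · ·
    · · · · · · · · ·
    · · · · · · · · ·
    · · · · · · · · ·
    · · · · · · · · ·
    · · · · · · · · ·
    · · # # # # · · ·
    · · · · # # # · ·
    · · · · · · · # ·
    · · · · · · · · ·

Answer: [6,0,6]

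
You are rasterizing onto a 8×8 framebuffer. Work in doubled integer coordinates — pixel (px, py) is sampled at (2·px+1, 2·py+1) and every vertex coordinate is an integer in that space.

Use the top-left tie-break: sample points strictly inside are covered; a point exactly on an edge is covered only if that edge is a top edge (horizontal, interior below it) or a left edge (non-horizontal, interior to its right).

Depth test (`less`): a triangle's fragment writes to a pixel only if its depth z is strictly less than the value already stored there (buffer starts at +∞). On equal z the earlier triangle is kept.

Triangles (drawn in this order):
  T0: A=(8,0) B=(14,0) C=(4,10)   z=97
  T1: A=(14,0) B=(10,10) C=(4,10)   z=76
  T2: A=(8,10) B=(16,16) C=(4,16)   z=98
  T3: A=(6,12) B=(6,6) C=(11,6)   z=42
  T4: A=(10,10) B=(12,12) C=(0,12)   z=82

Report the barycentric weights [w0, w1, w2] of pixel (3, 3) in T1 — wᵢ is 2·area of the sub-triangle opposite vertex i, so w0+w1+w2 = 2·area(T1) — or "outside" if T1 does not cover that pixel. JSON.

T0:
  2·area = 60
  edge (8, 0)→(14, 0): d=(6,0) top-left  bias=+0
  edge (14, 0)→(4, 10): d=(-10,10) right/bottom  bias=-1
  edge (4, 10)→(8, 0): d=(4,-10) top-left  bias=+0
    (4,0)@(9, 1): e=[6,40,14] → #
    (5,0)@(11, 1): e=[6,20,34] → #
    (6,0)@(13, 1): e=[6,0,54] → ·  [on edge]
    (3,1)@(7, 3): e=[18,40,2] → #
    (5,1)@(11, 3): e=[18,0,42] → ·  [on edge]
    (3,2)@(7, 5): e=[30,20,10] → #
    (4,2)@(9, 5): e=[30,0,30] → ·  [on edge]
    (3,3)@(7, 7): e=[42,0,18] → ·  [on edge]
    (2,4)@(5, 9): e=[54,0,6] → ·  [on edge]
    (1,5)@(3, 11): e=[66,0,-6] → ·  [on edge]
    (0,6)@(1, 13): e=[78,0,-18] → ·  [on edge]
  covered (5 px):
    · · · · # # · ·
    · · · # # · · ·
    · · · # · · · ·
    · · · · · · · ·
    · · · · · · · ·
    · · · · · · · ·
    · · · · · · · ·
    · · · · · · · ·
T1:
  2·area = 60
  edge (14, 0)→(10, 10): d=(-4,10) right/bottom  bias=-1
  edge (10, 10)→(4, 10): d=(-6,0) right/bottom  bias=-1
  edge (4, 10)→(14, 0): d=(10,-10) top-left  bias=+0
    (6,0)@(13, 1): e=[6,54,0] → #  [on edge]
    (7,0)@(15, 1): e=[-14,54,20] → ·
    (5,1)@(11, 3): e=[18,42,0] → #  [on edge]
    (6,1)@(13, 3): e=[-2,42,20] → ·
    (4,2)@(9, 5): e=[30,30,0] → #  [on edge]
    (6,2)@(13, 5): e=[-10,30,40] → ·
    (3,3)@(7, 7): e=[42,18,0] → #  [on edge]
    (6,3)@(13, 7): e=[-18,18,60] → ·
    (2,4)@(5, 9): e=[54,6,0] → #  [on edge]
    (5,4)@(11, 9): e=[-6,6,60] → ·
    (1,5)@(3, 11): e=[66,-6,0] → ·  [on edge]
    (2,5)@(5, 11): e=[46,-6,20] → ·
    (0,6)@(1, 13): e=[78,-18,0] → ·  [on edge]
  covered (10 px):
    · · · · · · # ·
    · · · · · # · ·
    · · · · # # · ·
    · · · # # # · ·
    · · # # # · · ·
    · · · · · · · ·
    · · · · · · · ·
    · · · · · · · ·
T2:
  2·area = 72
  edge (8, 10)→(16, 16): d=(8,6) right/bottom  bias=-1
  edge (16, 16)→(4, 16): d=(-12,0) right/bottom  bias=-1
  edge (4, 16)→(8, 10): d=(4,-6) top-left  bias=+0
    (4,5)@(9, 11): e=[2,60,10] → #
    (5,5)@(11, 11): e=[-10,60,22] → ·
    (3,6)@(7, 13): e=[30,36,6] → #
    (5,6)@(11, 13): e=[6,36,30] → #
    (6,6)@(13, 13): e=[-6,36,42] → ·
    (2,7)@(5, 15): e=[58,12,2] → #
    (6,7)@(13, 15): e=[10,12,50] → #
    (7,7)@(15, 15): e=[-2,12,62] → ·
  covered (9 px):
    · · · · · · · ·
    · · · · · · · ·
    · · · · · · · ·
    · · · · · · · ·
    · · · · · · · ·
    · · · · # · · ·
    · · · # # # · ·
    · · # # # # # ·
T3:
  2·area = 30
  edge (6, 12)→(6, 6): d=(0,-6) top-left  bias=+0
  edge (6, 6)→(11, 6): d=(5,0) top-left  bias=+0
  edge (11, 6)→(6, 12): d=(-5,6) right/bottom  bias=-1
    (3,3)@(7, 7): e=[6,5,19] → #
    (4,3)@(9, 7): e=[18,5,7] → #
    (5,3)@(11, 7): e=[30,5,-5] → ·
    (3,4)@(7, 9): e=[6,15,9] → #
    (4,4)@(9, 9): e=[18,15,-3] → ·
    (3,5)@(7, 11): e=[6,25,-1] → ·
  covered (3 px):
    · · · · · · · ·
    · · · · · · · ·
    · · · · · · · ·
    · · · # # · · ·
    · · · # · · · ·
    · · · · · · · ·
    · · · · · · · ·
    · · · · · · · ·
T4:
  2·area = 24
  edge (10, 10)→(12, 12): d=(2,2) right/bottom  bias=-1
  edge (12, 12)→(0, 12): d=(-12,0) right/bottom  bias=-1
  edge (0, 12)→(10, 10): d=(10,-2) top-left  bias=+0
    (0,0)@(1, 1): e=[0,132,-108] → ·  [on edge]
    (1,1)@(3, 3): e=[0,108,-84] → ·  [on edge]
    (2,2)@(5, 5): e=[0,84,-60] → ·  [on edge]
    (3,3)@(7, 7): e=[0,60,-36] → ·  [on edge]
    (4,4)@(9, 9): e=[0,36,-12] → ·  [on edge]
    (7,4)@(15, 9): e=[-12,36,0] → ·  [on edge]
    (2,5)@(5, 11): e=[12,12,0] → #  [on edge]
    (3,5)@(7, 11): e=[8,12,4] → #
    (4,5)@(9, 11): e=[4,12,8] → #
    (5,5)@(11, 11): e=[0,12,12] → ·  [on edge]
    (2,6)@(5, 13): e=[16,-12,20] → ·
    (3,6)@(7, 13): e=[12,-12,24] → ·
    (6,6)@(13, 13): e=[0,-12,36] → ·  [on edge]
    (7,7)@(15, 15): e=[0,-36,60] → ·  [on edge]
  covered (3 px):
    · · · · · · · ·
    · · · · · · · ·
    · · · · · · · ·
    · · · · · · · ·
    · · · · · · · ·
    · · # # # · · ·
    · · · · · · · ·
    · · · · · · · ·

Final: [18,0,42]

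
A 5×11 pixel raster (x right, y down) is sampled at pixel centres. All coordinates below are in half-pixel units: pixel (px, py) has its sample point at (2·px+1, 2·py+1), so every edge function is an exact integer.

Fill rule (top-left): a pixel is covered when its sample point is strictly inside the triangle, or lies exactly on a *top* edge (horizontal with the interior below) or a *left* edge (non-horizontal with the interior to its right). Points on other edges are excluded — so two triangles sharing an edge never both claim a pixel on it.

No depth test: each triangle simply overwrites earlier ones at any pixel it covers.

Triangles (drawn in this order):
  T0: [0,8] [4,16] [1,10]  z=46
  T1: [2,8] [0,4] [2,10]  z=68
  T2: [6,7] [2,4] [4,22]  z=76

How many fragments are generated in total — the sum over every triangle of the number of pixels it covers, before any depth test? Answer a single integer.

T0:
  degenerate (2·area = 0) — covers nothing
T1:
  2·area = 4  (B↔C swapped to make it positive)
  edge (2, 8)→(2, 10): d=(0,2) right/bottom  bias=-1
  edge (2, 10)→(0, 4): d=(-2,-6) top-left  bias=+0
  edge (0, 4)→(2, 8): d=(2,4) right/bottom  bias=-1
    (0,3)@(1, 7): e=[2,0,2] → #  [on edge]
    (1,3)@(3, 7): e=[-2,12,-6] → ·
    (0,4)@(1, 9): e=[2,-4,6] → ·
    (1,6)@(3, 13): e=[-2,0,6] → ·  [on edge]
    (2,9)@(5, 19): e=[-6,0,10] → ·  [on edge]
  covered (1 px):
    · · · · ·
    · · · · ·
    · · · · ·
    # · · · ·
    · · · · ·
    · · · · ·
    · · · · ·
    · · · · ·
    · · · · ·
    · · · · ·
    · · · · ·
T2:
  2·area = 66  (B↔C swapped to make it positive)
  edge (6, 7)→(4, 22): d=(-2,15) right/bottom  bias=-1
  edge (4, 22)→(2, 4): d=(-2,-18) top-left  bias=+0
  edge (2, 4)→(6, 7): d=(4,3) right/bottom  bias=-1
    (1,2)@(3, 5): e=[49,16,1] → #
    (2,2)@(5, 5): e=[19,52,-5] → ·
    (1,3)@(3, 7): e=[45,12,9] → #
    (2,3)@(5, 7): e=[15,48,3] → #
    (3,3)@(7, 7): e=[-15,84,-3] → ·
    (1,4)@(3, 9): e=[41,8,17] → #
    (3,4)@(7, 9): e=[-19,80,5] → ·
    (1,5)@(3, 11): e=[37,4,25] → #
    (3,5)@(7, 11): e=[-23,76,13] → ·
    (1,6)@(3, 13): e=[33,0,33] → #  [on edge]
    (3,6)@(7, 13): e=[-27,72,21] → ·
    (1,7)@(3, 15): e=[29,-4,41] → ·
  covered (9 px):
    · · · · ·
    · · · · ·
    · # · · ·
    · # # · ·
    · # # · ·
    · # # · ·
    · # # · ·
    · · · · ·
    · · · · ·
    · · · · ·
    · · · · ·

Answer: 10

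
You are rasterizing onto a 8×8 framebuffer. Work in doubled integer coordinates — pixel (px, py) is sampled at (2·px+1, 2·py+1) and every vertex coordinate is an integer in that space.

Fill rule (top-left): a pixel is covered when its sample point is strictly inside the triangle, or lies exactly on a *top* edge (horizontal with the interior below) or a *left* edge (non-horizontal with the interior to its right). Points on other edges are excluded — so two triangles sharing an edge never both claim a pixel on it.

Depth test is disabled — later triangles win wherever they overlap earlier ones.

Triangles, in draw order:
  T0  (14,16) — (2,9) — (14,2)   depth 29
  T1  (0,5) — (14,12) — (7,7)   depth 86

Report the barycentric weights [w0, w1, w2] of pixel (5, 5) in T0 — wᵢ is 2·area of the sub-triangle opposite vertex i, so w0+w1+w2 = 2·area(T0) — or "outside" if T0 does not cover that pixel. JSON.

T0:
  2·area = 168
  edge (14, 16)→(2, 9): d=(-12,-7) top-left  bias=+0
  edge (2, 9)→(14, 2): d=(12,-7) top-left  bias=+0
  edge (14, 2)→(14, 16): d=(0,14) right/bottom  bias=-1
    (6,1)@(13, 3): e=[149,5,14] → █
    (7,1)@(15, 3): e=[163,19,-14] → ·
    (4,2)@(9, 5): e=[97,1,70] → █
    (5,2)@(11, 5): e=[111,15,42] → █
    (7,2)@(15, 5): e=[139,43,-14] → ·
    (3,3)@(7, 7): e=[59,11,98] → █
    (7,3)@(15, 7): e=[115,67,-14] → ·
    (1,4)@(3, 9): e=[7,7,154] → █
    (2,4)@(5, 9): e=[21,21,126] → █
    (7,4)@(15, 9): e=[91,91,-14] → ·
    (1,5)@(3, 11): e=[-17,31,154] → ·
    (2,5)@(5, 11): e=[-3,45,126] → ·
  covered (22 px):
    · · · · · · · ·
    · · · · · · █ ·
    · · · · █ █ █ ·
    · · · █ █ █ █ ·
    · █ █ █ █ █ █ ·
    · · · █ █ █ █ ·
    · · · · █ █ █ ·
    · · · · · · █ ·
T1:
  2·area = 21  (B↔C swapped to make it positive)
  edge (0, 5)→(7, 7): d=(7,2) right/bottom  bias=-1
  edge (7, 7)→(14, 12): d=(7,5) right/bottom  bias=-1
  edge (14, 12)→(0, 5): d=(-14,-7) top-left  bias=+0
    (2,3)@(5, 7): e=[4,10,7] → █
    (3,3)@(7, 7): e=[0,0,21] → ·  [on edge]
    (2,4)@(5, 9): e=[18,24,-21] → ·
    (4,4)@(9, 9): e=[10,4,7] → █
    (5,4)@(11, 9): e=[6,-6,21] → ·
    (4,5)@(9, 11): e=[24,18,-21] → ·
  covered (2 px):
    · · · · · · · ·
    · · · · · · · ·
    · · · · · · · ·
    · · █ · · · · ·
    · · · · █ · · ·
    · · · · · · · ·
    · · · · · · · ·
    · · · · · · · ·

Final: [87,42,39]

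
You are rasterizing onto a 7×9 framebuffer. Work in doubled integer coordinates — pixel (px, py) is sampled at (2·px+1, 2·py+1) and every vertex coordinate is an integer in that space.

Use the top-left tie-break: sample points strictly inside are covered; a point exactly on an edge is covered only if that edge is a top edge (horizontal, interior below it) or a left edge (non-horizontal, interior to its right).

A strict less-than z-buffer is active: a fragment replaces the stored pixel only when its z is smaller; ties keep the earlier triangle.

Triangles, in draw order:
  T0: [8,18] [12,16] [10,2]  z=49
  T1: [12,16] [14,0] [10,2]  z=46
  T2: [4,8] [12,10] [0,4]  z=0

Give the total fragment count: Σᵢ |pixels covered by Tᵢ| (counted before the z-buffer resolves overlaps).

T0:
  2·area = 60  (B↔C swapped to make it positive)
  edge (8, 18)→(10, 2): d=(2,-16) top-left  bias=+0
  edge (10, 2)→(12, 16): d=(2,14) right/bottom  bias=-1
  edge (12, 16)→(8, 18): d=(-4,2) right/bottom  bias=-1
    (5,4)@(11, 9): e=[30,0,30] → ·  [on edge]
    (4,5)@(9, 11): e=[2,32,26] → █
    (5,5)@(11, 11): e=[34,4,22] → █
    (6,5)@(13, 11): e=[66,-24,18] → ·
    (4,6)@(9, 13): e=[6,36,18] → █
    (6,6)@(13, 13): e=[70,-20,10] → ·
    (4,7)@(9, 15): e=[10,40,10] → █
    (6,7)@(13, 15): e=[74,-16,2] → ·
    (4,8)@(9, 17): e=[14,44,2] → █
    (5,8)@(11, 17): e=[46,16,-2] → ·
  covered (7 px):
    · · · · · · ·
    · · · · · · ·
    · · · · · · ·
    · · · · · · ·
    · · · · · · ·
    · · · · █ █ ·
    · · · · █ █ ·
    · · · · █ █ ·
    · · · · █ · ·
T1:
  2·area = 60  (B↔C swapped to make it positive)
  edge (12, 16)→(10, 2): d=(-2,-14) top-left  bias=+0
  edge (10, 2)→(14, 0): d=(4,-2) top-left  bias=+0
  edge (14, 0)→(12, 16): d=(-2,16) right/bottom  bias=-1
    (6,0)@(13, 1): e=[44,2,14] → █
    (5,1)@(11, 3): e=[12,6,42] → █
    (5,2)@(11, 5): e=[8,14,38] → █
    (5,3)@(11, 7): e=[4,22,34] → █
    (5,4)@(11, 9): e=[0,30,30] → █  [on edge]
    (6,4)@(13, 9): e=[28,34,-2] → ·
    (5,5)@(11, 11): e=[-4,38,26] → ·
  covered (8 px):
    · · · · · · █
    · · · · · █ █
    · · · · · █ █
    · · · · · █ █
    · · · · · █ ·
    · · · · · · ·
    · · · · · · ·
    · · · · · · ·
    · · · · · · ·
T2:
  2·area = 24  (B↔C swapped to make it positive)
  edge (4, 8)→(0, 4): d=(-4,-4) top-left  bias=+0
  edge (0, 4)→(12, 10): d=(12,6) right/bottom  bias=-1
  edge (12, 10)→(4, 8): d=(-8,-2) top-left  bias=+0
    (0,2)@(1, 5): e=[0,6,18] → █  [on edge]
    (1,2)@(3, 5): e=[8,-6,22] → ·
    (0,3)@(1, 7): e=[-8,30,2] → ·
    (1,3)@(3, 7): e=[0,18,6] → █  [on edge]
    (2,3)@(5, 7): e=[8,6,10] → █
    (3,3)@(7, 7): e=[16,-6,14] → ·
    (1,4)@(3, 9): e=[-8,42,-10] → ·
    (2,4)@(5, 9): e=[0,30,-6] → ·  [on edge]
    (4,4)@(9, 9): e=[16,6,2] → █
    (5,4)@(11, 9): e=[24,-6,6] → ·
    (3,5)@(7, 11): e=[0,42,-18] → ·  [on edge]
    (4,5)@(9, 11): e=[8,30,-14] → ·
    (4,6)@(9, 13): e=[0,54,-30] → ·  [on edge]
    (5,7)@(11, 15): e=[0,66,-42] → ·  [on edge]
    (6,8)@(13, 17): e=[0,78,-54] → ·  [on edge]
  covered (4 px):
    · · · · · · ·
    · · · · · · ·
    █ · · · · · ·
    · █ █ · · · ·
    · · · · █ · ·
    · · · · · · ·
    · · · · · · ·
    · · · · · · ·
    · · · · · · ·

Result: 19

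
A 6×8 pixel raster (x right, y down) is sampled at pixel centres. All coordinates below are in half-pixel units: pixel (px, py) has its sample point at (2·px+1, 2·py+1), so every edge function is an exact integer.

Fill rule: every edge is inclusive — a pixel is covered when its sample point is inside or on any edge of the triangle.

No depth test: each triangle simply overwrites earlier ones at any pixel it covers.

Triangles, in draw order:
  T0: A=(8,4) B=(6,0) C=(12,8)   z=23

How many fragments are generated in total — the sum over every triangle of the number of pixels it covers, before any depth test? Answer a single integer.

T0:
  2·area = 8
  edge (8, 4)→(6, 0): d=(-2,-4) inclusive
  edge (6, 0)→(12, 8): d=(6,8) inclusive
  edge (12, 8)→(8, 4): d=(-4,-4) inclusive
    (2,0)@(5, 1): e=[-6,14,0] → ·  [on edge]
    (3,1)@(7, 3): e=[-2,10,0] → ·  [on edge]
    (4,2)@(9, 5): e=[2,6,0] → █  [on edge]
    (5,2)@(11, 5): e=[10,-10,8] → ·
    (4,3)@(9, 7): e=[-2,18,-8] → ·
    (5,3)@(11, 7): e=[6,2,0] → █  [on edge]
    (5,4)@(11, 9): e=[2,14,-8] → ·
  covered (2 px):
    · · · · · ·
    · · · · · ·
    · · · · █ ·
    · · · · · █
    · · · · · ·
    · · · · · ·
    · · · · · ·
    · · · · · ·

Result: 2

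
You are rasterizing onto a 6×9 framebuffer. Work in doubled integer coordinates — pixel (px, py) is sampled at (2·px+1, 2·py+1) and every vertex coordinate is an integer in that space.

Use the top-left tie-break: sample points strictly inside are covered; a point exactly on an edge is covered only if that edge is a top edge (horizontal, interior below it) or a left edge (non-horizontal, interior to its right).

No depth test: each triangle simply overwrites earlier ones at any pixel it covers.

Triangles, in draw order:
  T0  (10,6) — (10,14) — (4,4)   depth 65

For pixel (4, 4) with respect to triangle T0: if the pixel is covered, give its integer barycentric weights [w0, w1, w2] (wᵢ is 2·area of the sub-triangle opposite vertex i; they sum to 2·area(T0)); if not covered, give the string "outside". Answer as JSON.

T0:
  2·area = 48
  edge (10, 6)→(10, 14): d=(0,8) right/bottom  bias=-1
  edge (10, 14)→(4, 4): d=(-6,-10) top-left  bias=+0
  edge (4, 4)→(10, 6): d=(6,2) right/bottom  bias=-1
    (0,1)@(1, 3): e=[72,-24,0] → ·  [on edge]
    (2,2)@(5, 5): e=[40,4,4] → #
    (3,2)@(7, 5): e=[24,24,0] → ·  [on edge]
    (2,3)@(5, 7): e=[40,-8,16] → ·
    (3,3)@(7, 7): e=[24,12,12] → #
    (4,3)@(9, 7): e=[8,32,8] → #
    (5,3)@(11, 7): e=[-8,52,4] → ·
    (3,4)@(7, 9): e=[24,0,24] → #  [on edge]
    (5,4)@(11, 9): e=[-8,40,16] → ·
    (3,5)@(7, 11): e=[24,-12,36] → ·
    (4,5)@(9, 11): e=[8,8,32] → #
    (5,5)@(11, 11): e=[-8,28,28] → ·
  covered (6 px):
    · · · · · ·
    · · · · · ·
    · · # · · ·
    · · · # # ·
    · · · # # ·
    · · · · # ·
    · · · · · ·
    · · · · · ·
    · · · · · ·

Final: [20,20,8]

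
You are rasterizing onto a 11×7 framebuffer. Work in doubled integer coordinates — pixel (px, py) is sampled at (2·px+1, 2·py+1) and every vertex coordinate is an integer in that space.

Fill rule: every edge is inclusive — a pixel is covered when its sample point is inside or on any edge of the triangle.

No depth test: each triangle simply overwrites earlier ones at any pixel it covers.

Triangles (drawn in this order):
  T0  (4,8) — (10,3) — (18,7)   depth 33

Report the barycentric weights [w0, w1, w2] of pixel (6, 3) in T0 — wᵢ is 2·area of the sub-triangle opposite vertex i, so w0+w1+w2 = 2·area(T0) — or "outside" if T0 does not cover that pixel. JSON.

T0:
  2·area = 64
  edge (4, 8)→(10, 3): d=(6,-5) inclusive
  edge (10, 3)→(18, 7): d=(8,4) inclusive
  edge (18, 7)→(4, 8): d=(-14,1) inclusive
    (4,2)@(9, 5): e=[7,20,37] → X
    (5,2)@(11, 5): e=[17,12,35] → X
    (6,2)@(13, 5): e=[27,4,33] → X
    (7,2)@(15, 5): e=[37,-4,31] → .
    (3,3)@(7, 7): e=[9,44,11] → X
    (7,3)@(15, 7): e=[49,12,3] → X
    (8,3)@(17, 7): e=[59,4,1] → X
    (9,3)@(19, 7): e=[69,-4,-1] → .
    (3,4)@(7, 9): e=[21,60,-17] → .
    (4,4)@(9, 9): e=[31,52,-19] → .
    (5,4)@(11, 9): e=[41,44,-21] → .
    (6,4)@(13, 9): e=[51,36,-23] → .
  covered (9 px):
    . . . . . . . . . . .
    . . . . . . . . . . .
    . . . . X X X . . . .
    . . . X X X X X X . .
    . . . . . . . . . . .
    . . . . . . . . . . .
    . . . . . . . . . . .

Final: [20,5,39]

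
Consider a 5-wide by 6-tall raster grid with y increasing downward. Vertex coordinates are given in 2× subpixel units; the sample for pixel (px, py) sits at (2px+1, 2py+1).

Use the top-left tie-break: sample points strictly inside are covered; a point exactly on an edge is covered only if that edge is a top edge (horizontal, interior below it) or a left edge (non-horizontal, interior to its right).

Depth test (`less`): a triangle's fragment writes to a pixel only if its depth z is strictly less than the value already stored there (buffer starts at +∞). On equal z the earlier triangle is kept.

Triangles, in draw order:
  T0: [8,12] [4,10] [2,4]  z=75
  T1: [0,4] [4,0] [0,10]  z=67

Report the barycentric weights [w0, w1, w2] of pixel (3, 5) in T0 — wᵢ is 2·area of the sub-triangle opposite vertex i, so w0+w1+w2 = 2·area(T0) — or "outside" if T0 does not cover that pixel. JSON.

T0:
  2·area = 20
  edge (8, 12)→(4, 10): d=(-4,-2) top-left  bias=+0
  edge (4, 10)→(2, 4): d=(-2,-6) top-left  bias=+0
  edge (2, 4)→(8, 12): d=(6,8) right/bottom  bias=-1
    (0,0)@(1, 1): e=[30,0,-10] → .  [on edge]
    (1,3)@(3, 7): e=[10,0,10] → X  [on edge]
    (2,3)@(5, 7): e=[14,12,-6] → .
    (1,4)@(3, 9): e=[2,-4,22] → .
    (2,4)@(5, 9): e=[6,8,6] → X
    (3,4)@(7, 9): e=[10,20,-10] → .
    (2,5)@(5, 11): e=[-2,4,18] → .
    (3,5)@(7, 11): e=[2,16,2] → X
    (4,5)@(9, 11): e=[6,28,-14] → .
  covered (3 px):
    . . . . .
    . . . . .
    . . . . .
    . X . . .
    . . X . .
    . . . X .
T1:
  2·area = 24
  edge (0, 4)→(4, 0): d=(4,-4) top-left  bias=+0
  edge (4, 0)→(0, 10): d=(-4,10) right/bottom  bias=-1
  edge (0, 10)→(0, 4): d=(0,-6) top-left  bias=+0
    (1,0)@(3, 1): e=[0,6,18] → X  [on edge]
    (2,0)@(5, 1): e=[8,-14,30] → .
    (0,1)@(1, 3): e=[0,18,6] → X  [on edge]
    (1,1)@(3, 3): e=[8,-2,18] → .
    (0,2)@(1, 5): e=[8,10,6] → X
    (1,2)@(3, 5): e=[16,-10,18] → .
    (0,3)@(1, 7): e=[16,2,6] → X
    (1,3)@(3, 7): e=[24,-18,18] → .
    (0,4)@(1, 9): e=[24,-6,6] → .
  covered (4 px):
    . X . . .
    X . . . .
    X . . . .
    X . . . .
    . . . . .
    . . . . .

Result: [16,2,2]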